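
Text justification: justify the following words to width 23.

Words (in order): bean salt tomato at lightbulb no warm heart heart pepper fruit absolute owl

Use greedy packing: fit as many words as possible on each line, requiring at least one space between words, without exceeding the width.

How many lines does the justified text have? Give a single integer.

Answer: 4

Derivation:
Line 1: ['bean', 'salt', 'tomato', 'at'] (min_width=19, slack=4)
Line 2: ['lightbulb', 'no', 'warm', 'heart'] (min_width=23, slack=0)
Line 3: ['heart', 'pepper', 'fruit'] (min_width=18, slack=5)
Line 4: ['absolute', 'owl'] (min_width=12, slack=11)
Total lines: 4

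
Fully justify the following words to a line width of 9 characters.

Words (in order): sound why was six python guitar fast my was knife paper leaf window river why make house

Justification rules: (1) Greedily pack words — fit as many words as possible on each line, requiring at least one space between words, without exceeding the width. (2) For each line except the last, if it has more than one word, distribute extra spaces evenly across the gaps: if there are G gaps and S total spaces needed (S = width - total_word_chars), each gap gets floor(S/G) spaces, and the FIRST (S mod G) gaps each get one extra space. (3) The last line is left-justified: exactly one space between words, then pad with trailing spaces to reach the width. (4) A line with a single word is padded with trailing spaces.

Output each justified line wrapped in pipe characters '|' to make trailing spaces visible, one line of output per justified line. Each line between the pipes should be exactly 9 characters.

Answer: |sound why|
|was   six|
|python   |
|guitar   |
|fast   my|
|was knife|
|paper    |
|leaf     |
|window   |
|river why|
|make     |
|house    |

Derivation:
Line 1: ['sound', 'why'] (min_width=9, slack=0)
Line 2: ['was', 'six'] (min_width=7, slack=2)
Line 3: ['python'] (min_width=6, slack=3)
Line 4: ['guitar'] (min_width=6, slack=3)
Line 5: ['fast', 'my'] (min_width=7, slack=2)
Line 6: ['was', 'knife'] (min_width=9, slack=0)
Line 7: ['paper'] (min_width=5, slack=4)
Line 8: ['leaf'] (min_width=4, slack=5)
Line 9: ['window'] (min_width=6, slack=3)
Line 10: ['river', 'why'] (min_width=9, slack=0)
Line 11: ['make'] (min_width=4, slack=5)
Line 12: ['house'] (min_width=5, slack=4)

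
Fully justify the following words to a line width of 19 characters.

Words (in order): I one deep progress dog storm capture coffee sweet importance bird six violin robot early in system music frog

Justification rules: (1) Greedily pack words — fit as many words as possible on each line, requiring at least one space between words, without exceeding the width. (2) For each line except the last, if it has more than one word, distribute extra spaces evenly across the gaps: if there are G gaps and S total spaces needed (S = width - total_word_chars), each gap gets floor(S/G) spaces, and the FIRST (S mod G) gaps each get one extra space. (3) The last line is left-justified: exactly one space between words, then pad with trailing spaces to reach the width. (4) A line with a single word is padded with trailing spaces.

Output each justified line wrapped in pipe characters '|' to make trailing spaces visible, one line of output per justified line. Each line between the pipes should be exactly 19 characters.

Line 1: ['I', 'one', 'deep', 'progress'] (min_width=19, slack=0)
Line 2: ['dog', 'storm', 'capture'] (min_width=17, slack=2)
Line 3: ['coffee', 'sweet'] (min_width=12, slack=7)
Line 4: ['importance', 'bird', 'six'] (min_width=19, slack=0)
Line 5: ['violin', 'robot', 'early'] (min_width=18, slack=1)
Line 6: ['in', 'system', 'music'] (min_width=15, slack=4)
Line 7: ['frog'] (min_width=4, slack=15)

Answer: |I one deep progress|
|dog  storm  capture|
|coffee        sweet|
|importance bird six|
|violin  robot early|
|in   system   music|
|frog               |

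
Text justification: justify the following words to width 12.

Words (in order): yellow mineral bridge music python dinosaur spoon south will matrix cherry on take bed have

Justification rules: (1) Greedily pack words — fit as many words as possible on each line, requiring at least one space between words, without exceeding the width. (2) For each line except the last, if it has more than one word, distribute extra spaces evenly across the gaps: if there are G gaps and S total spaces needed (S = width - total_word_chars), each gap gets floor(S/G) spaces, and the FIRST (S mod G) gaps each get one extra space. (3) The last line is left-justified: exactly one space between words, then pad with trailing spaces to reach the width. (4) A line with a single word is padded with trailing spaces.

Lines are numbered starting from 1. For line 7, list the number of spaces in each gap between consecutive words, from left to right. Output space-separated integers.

Answer: 2

Derivation:
Line 1: ['yellow'] (min_width=6, slack=6)
Line 2: ['mineral'] (min_width=7, slack=5)
Line 3: ['bridge', 'music'] (min_width=12, slack=0)
Line 4: ['python'] (min_width=6, slack=6)
Line 5: ['dinosaur'] (min_width=8, slack=4)
Line 6: ['spoon', 'south'] (min_width=11, slack=1)
Line 7: ['will', 'matrix'] (min_width=11, slack=1)
Line 8: ['cherry', 'on'] (min_width=9, slack=3)
Line 9: ['take', 'bed'] (min_width=8, slack=4)
Line 10: ['have'] (min_width=4, slack=8)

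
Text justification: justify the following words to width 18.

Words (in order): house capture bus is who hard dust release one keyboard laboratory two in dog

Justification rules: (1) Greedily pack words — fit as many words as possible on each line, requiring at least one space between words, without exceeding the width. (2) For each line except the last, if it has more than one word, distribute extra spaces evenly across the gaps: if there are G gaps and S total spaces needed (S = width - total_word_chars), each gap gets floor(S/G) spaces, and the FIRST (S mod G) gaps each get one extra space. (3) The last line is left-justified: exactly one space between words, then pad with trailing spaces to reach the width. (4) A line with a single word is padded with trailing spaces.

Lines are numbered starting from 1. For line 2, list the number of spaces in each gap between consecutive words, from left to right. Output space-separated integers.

Line 1: ['house', 'capture', 'bus'] (min_width=17, slack=1)
Line 2: ['is', 'who', 'hard', 'dust'] (min_width=16, slack=2)
Line 3: ['release', 'one'] (min_width=11, slack=7)
Line 4: ['keyboard'] (min_width=8, slack=10)
Line 5: ['laboratory', 'two', 'in'] (min_width=17, slack=1)
Line 6: ['dog'] (min_width=3, slack=15)

Answer: 2 2 1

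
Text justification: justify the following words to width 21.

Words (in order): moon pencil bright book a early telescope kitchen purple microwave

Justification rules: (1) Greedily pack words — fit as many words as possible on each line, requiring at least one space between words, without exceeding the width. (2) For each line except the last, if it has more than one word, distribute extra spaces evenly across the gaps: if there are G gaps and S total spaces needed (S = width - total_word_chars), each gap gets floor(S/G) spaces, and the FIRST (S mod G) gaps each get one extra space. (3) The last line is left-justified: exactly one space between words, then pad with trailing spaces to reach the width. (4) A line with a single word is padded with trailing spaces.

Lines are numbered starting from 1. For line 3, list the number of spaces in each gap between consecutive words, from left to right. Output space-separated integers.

Answer: 5

Derivation:
Line 1: ['moon', 'pencil', 'bright'] (min_width=18, slack=3)
Line 2: ['book', 'a', 'early'] (min_width=12, slack=9)
Line 3: ['telescope', 'kitchen'] (min_width=17, slack=4)
Line 4: ['purple', 'microwave'] (min_width=16, slack=5)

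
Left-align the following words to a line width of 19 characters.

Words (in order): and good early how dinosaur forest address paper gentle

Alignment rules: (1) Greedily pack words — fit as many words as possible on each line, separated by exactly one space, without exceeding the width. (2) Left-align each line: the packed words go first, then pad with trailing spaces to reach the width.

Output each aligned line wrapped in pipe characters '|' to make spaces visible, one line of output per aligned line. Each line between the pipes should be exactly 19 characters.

Line 1: ['and', 'good', 'early', 'how'] (min_width=18, slack=1)
Line 2: ['dinosaur', 'forest'] (min_width=15, slack=4)
Line 3: ['address', 'paper'] (min_width=13, slack=6)
Line 4: ['gentle'] (min_width=6, slack=13)

Answer: |and good early how |
|dinosaur forest    |
|address paper      |
|gentle             |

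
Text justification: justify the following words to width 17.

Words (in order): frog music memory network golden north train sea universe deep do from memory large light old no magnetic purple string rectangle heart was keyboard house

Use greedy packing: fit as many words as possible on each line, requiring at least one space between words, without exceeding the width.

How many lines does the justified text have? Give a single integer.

Answer: 10

Derivation:
Line 1: ['frog', 'music', 'memory'] (min_width=17, slack=0)
Line 2: ['network', 'golden'] (min_width=14, slack=3)
Line 3: ['north', 'train', 'sea'] (min_width=15, slack=2)
Line 4: ['universe', 'deep', 'do'] (min_width=16, slack=1)
Line 5: ['from', 'memory', 'large'] (min_width=17, slack=0)
Line 6: ['light', 'old', 'no'] (min_width=12, slack=5)
Line 7: ['magnetic', 'purple'] (min_width=15, slack=2)
Line 8: ['string', 'rectangle'] (min_width=16, slack=1)
Line 9: ['heart', 'was'] (min_width=9, slack=8)
Line 10: ['keyboard', 'house'] (min_width=14, slack=3)
Total lines: 10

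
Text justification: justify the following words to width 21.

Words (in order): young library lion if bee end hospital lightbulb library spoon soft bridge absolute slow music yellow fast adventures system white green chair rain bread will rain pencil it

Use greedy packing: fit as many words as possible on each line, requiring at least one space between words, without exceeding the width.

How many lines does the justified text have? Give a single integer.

Answer: 10

Derivation:
Line 1: ['young', 'library', 'lion', 'if'] (min_width=21, slack=0)
Line 2: ['bee', 'end', 'hospital'] (min_width=16, slack=5)
Line 3: ['lightbulb', 'library'] (min_width=17, slack=4)
Line 4: ['spoon', 'soft', 'bridge'] (min_width=17, slack=4)
Line 5: ['absolute', 'slow', 'music'] (min_width=19, slack=2)
Line 6: ['yellow', 'fast'] (min_width=11, slack=10)
Line 7: ['adventures', 'system'] (min_width=17, slack=4)
Line 8: ['white', 'green', 'chair'] (min_width=17, slack=4)
Line 9: ['rain', 'bread', 'will', 'rain'] (min_width=20, slack=1)
Line 10: ['pencil', 'it'] (min_width=9, slack=12)
Total lines: 10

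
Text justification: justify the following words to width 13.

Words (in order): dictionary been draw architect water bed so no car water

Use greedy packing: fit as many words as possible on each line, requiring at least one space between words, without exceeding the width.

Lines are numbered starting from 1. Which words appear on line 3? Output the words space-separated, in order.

Line 1: ['dictionary'] (min_width=10, slack=3)
Line 2: ['been', 'draw'] (min_width=9, slack=4)
Line 3: ['architect'] (min_width=9, slack=4)
Line 4: ['water', 'bed', 'so'] (min_width=12, slack=1)
Line 5: ['no', 'car', 'water'] (min_width=12, slack=1)

Answer: architect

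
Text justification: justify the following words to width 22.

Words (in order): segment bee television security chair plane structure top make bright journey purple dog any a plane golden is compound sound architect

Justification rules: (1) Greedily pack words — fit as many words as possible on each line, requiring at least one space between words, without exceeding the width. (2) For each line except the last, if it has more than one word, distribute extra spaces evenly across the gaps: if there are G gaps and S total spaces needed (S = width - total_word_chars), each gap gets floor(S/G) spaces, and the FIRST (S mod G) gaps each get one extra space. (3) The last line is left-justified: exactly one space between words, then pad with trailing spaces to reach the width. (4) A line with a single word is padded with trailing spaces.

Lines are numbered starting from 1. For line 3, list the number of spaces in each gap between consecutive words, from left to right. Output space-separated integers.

Line 1: ['segment', 'bee', 'television'] (min_width=22, slack=0)
Line 2: ['security', 'chair', 'plane'] (min_width=20, slack=2)
Line 3: ['structure', 'top', 'make'] (min_width=18, slack=4)
Line 4: ['bright', 'journey', 'purple'] (min_width=21, slack=1)
Line 5: ['dog', 'any', 'a', 'plane', 'golden'] (min_width=22, slack=0)
Line 6: ['is', 'compound', 'sound'] (min_width=17, slack=5)
Line 7: ['architect'] (min_width=9, slack=13)

Answer: 3 3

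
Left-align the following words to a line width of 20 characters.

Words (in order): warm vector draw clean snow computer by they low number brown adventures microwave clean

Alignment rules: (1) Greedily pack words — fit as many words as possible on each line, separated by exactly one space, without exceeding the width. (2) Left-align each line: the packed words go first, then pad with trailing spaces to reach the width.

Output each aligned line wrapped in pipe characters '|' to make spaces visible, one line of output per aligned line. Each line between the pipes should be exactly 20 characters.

Answer: |warm vector draw    |
|clean snow computer |
|by they low number  |
|brown adventures    |
|microwave clean     |

Derivation:
Line 1: ['warm', 'vector', 'draw'] (min_width=16, slack=4)
Line 2: ['clean', 'snow', 'computer'] (min_width=19, slack=1)
Line 3: ['by', 'they', 'low', 'number'] (min_width=18, slack=2)
Line 4: ['brown', 'adventures'] (min_width=16, slack=4)
Line 5: ['microwave', 'clean'] (min_width=15, slack=5)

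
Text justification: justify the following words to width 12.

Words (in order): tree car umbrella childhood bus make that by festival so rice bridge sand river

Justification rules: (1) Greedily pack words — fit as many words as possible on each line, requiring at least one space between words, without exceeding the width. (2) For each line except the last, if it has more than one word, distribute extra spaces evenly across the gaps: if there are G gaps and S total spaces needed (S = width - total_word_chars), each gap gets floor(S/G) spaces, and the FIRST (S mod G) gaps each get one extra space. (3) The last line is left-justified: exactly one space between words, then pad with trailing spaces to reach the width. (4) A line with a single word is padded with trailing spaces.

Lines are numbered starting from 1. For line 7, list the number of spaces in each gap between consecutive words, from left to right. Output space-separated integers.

Line 1: ['tree', 'car'] (min_width=8, slack=4)
Line 2: ['umbrella'] (min_width=8, slack=4)
Line 3: ['childhood'] (min_width=9, slack=3)
Line 4: ['bus', 'make'] (min_width=8, slack=4)
Line 5: ['that', 'by'] (min_width=7, slack=5)
Line 6: ['festival', 'so'] (min_width=11, slack=1)
Line 7: ['rice', 'bridge'] (min_width=11, slack=1)
Line 8: ['sand', 'river'] (min_width=10, slack=2)

Answer: 2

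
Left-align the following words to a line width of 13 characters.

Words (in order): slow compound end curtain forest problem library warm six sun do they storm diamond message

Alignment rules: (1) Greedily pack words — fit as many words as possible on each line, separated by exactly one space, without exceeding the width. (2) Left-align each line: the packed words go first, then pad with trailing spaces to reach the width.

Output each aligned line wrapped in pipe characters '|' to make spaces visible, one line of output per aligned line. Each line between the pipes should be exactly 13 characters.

Answer: |slow compound|
|end curtain  |
|forest       |
|problem      |
|library warm |
|six sun do   |
|they storm   |
|diamond      |
|message      |

Derivation:
Line 1: ['slow', 'compound'] (min_width=13, slack=0)
Line 2: ['end', 'curtain'] (min_width=11, slack=2)
Line 3: ['forest'] (min_width=6, slack=7)
Line 4: ['problem'] (min_width=7, slack=6)
Line 5: ['library', 'warm'] (min_width=12, slack=1)
Line 6: ['six', 'sun', 'do'] (min_width=10, slack=3)
Line 7: ['they', 'storm'] (min_width=10, slack=3)
Line 8: ['diamond'] (min_width=7, slack=6)
Line 9: ['message'] (min_width=7, slack=6)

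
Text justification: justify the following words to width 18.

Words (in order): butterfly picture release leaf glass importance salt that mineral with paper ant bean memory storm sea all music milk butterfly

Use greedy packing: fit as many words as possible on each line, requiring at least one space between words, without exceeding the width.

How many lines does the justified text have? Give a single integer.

Answer: 8

Derivation:
Line 1: ['butterfly', 'picture'] (min_width=17, slack=1)
Line 2: ['release', 'leaf', 'glass'] (min_width=18, slack=0)
Line 3: ['importance', 'salt'] (min_width=15, slack=3)
Line 4: ['that', 'mineral', 'with'] (min_width=17, slack=1)
Line 5: ['paper', 'ant', 'bean'] (min_width=14, slack=4)
Line 6: ['memory', 'storm', 'sea'] (min_width=16, slack=2)
Line 7: ['all', 'music', 'milk'] (min_width=14, slack=4)
Line 8: ['butterfly'] (min_width=9, slack=9)
Total lines: 8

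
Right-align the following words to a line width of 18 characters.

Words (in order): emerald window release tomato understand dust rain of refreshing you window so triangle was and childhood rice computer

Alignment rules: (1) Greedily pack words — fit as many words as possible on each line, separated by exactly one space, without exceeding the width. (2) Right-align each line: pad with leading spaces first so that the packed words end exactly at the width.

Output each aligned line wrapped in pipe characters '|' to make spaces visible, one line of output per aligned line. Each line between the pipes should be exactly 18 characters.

Line 1: ['emerald', 'window'] (min_width=14, slack=4)
Line 2: ['release', 'tomato'] (min_width=14, slack=4)
Line 3: ['understand', 'dust'] (min_width=15, slack=3)
Line 4: ['rain', 'of', 'refreshing'] (min_width=18, slack=0)
Line 5: ['you', 'window', 'so'] (min_width=13, slack=5)
Line 6: ['triangle', 'was', 'and'] (min_width=16, slack=2)
Line 7: ['childhood', 'rice'] (min_width=14, slack=4)
Line 8: ['computer'] (min_width=8, slack=10)

Answer: |    emerald window|
|    release tomato|
|   understand dust|
|rain of refreshing|
|     you window so|
|  triangle was and|
|    childhood rice|
|          computer|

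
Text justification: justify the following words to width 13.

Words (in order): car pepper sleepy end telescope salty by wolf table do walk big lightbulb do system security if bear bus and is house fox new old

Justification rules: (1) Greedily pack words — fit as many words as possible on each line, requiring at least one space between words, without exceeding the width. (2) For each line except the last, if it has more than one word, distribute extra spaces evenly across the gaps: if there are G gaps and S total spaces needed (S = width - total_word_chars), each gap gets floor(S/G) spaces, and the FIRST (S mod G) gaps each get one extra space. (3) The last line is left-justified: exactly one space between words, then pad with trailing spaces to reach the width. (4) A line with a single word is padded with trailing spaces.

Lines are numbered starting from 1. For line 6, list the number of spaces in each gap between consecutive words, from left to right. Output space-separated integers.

Answer: 1

Derivation:
Line 1: ['car', 'pepper'] (min_width=10, slack=3)
Line 2: ['sleepy', 'end'] (min_width=10, slack=3)
Line 3: ['telescope'] (min_width=9, slack=4)
Line 4: ['salty', 'by', 'wolf'] (min_width=13, slack=0)
Line 5: ['table', 'do', 'walk'] (min_width=13, slack=0)
Line 6: ['big', 'lightbulb'] (min_width=13, slack=0)
Line 7: ['do', 'system'] (min_width=9, slack=4)
Line 8: ['security', 'if'] (min_width=11, slack=2)
Line 9: ['bear', 'bus', 'and'] (min_width=12, slack=1)
Line 10: ['is', 'house', 'fox'] (min_width=12, slack=1)
Line 11: ['new', 'old'] (min_width=7, slack=6)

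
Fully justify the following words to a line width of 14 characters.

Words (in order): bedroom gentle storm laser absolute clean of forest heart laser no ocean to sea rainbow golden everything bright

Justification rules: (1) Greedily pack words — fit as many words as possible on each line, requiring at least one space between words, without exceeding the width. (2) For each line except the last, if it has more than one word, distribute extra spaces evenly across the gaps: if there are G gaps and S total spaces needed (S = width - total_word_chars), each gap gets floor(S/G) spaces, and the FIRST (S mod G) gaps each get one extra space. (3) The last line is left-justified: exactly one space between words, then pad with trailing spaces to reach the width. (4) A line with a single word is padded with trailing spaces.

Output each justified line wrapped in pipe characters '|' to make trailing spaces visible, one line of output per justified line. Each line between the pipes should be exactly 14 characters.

Answer: |bedroom gentle|
|storm    laser|
|absolute clean|
|of      forest|
|heart laser no|
|ocean  to  sea|
|rainbow golden|
|everything    |
|bright        |

Derivation:
Line 1: ['bedroom', 'gentle'] (min_width=14, slack=0)
Line 2: ['storm', 'laser'] (min_width=11, slack=3)
Line 3: ['absolute', 'clean'] (min_width=14, slack=0)
Line 4: ['of', 'forest'] (min_width=9, slack=5)
Line 5: ['heart', 'laser', 'no'] (min_width=14, slack=0)
Line 6: ['ocean', 'to', 'sea'] (min_width=12, slack=2)
Line 7: ['rainbow', 'golden'] (min_width=14, slack=0)
Line 8: ['everything'] (min_width=10, slack=4)
Line 9: ['bright'] (min_width=6, slack=8)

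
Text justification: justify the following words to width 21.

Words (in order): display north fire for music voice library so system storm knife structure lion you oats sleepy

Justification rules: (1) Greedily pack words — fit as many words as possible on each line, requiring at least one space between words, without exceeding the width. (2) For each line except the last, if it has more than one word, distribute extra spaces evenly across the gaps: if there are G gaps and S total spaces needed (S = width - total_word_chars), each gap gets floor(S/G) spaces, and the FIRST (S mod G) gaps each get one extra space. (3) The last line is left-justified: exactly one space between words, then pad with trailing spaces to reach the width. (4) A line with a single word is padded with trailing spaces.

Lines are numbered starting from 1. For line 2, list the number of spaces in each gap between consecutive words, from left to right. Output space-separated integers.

Line 1: ['display', 'north', 'fire'] (min_width=18, slack=3)
Line 2: ['for', 'music', 'voice'] (min_width=15, slack=6)
Line 3: ['library', 'so', 'system'] (min_width=17, slack=4)
Line 4: ['storm', 'knife', 'structure'] (min_width=21, slack=0)
Line 5: ['lion', 'you', 'oats', 'sleepy'] (min_width=20, slack=1)

Answer: 4 4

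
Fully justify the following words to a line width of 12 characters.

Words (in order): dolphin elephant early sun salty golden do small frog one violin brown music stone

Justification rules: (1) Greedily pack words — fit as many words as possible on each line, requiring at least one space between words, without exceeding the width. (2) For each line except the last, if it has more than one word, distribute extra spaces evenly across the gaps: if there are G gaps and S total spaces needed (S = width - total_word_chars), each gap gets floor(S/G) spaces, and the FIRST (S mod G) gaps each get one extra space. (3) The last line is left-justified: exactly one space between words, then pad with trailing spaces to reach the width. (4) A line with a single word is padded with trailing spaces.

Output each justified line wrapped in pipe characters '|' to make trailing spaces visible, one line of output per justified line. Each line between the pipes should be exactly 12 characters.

Line 1: ['dolphin'] (min_width=7, slack=5)
Line 2: ['elephant'] (min_width=8, slack=4)
Line 3: ['early', 'sun'] (min_width=9, slack=3)
Line 4: ['salty', 'golden'] (min_width=12, slack=0)
Line 5: ['do', 'small'] (min_width=8, slack=4)
Line 6: ['frog', 'one'] (min_width=8, slack=4)
Line 7: ['violin', 'brown'] (min_width=12, slack=0)
Line 8: ['music', 'stone'] (min_width=11, slack=1)

Answer: |dolphin     |
|elephant    |
|early    sun|
|salty golden|
|do     small|
|frog     one|
|violin brown|
|music stone |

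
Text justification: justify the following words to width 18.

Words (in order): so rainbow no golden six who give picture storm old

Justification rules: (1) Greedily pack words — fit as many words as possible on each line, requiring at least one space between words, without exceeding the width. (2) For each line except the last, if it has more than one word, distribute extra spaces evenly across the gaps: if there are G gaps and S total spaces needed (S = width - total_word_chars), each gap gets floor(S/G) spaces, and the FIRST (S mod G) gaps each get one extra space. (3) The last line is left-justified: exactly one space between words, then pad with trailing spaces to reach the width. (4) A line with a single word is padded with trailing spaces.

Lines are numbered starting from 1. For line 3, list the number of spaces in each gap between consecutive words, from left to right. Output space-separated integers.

Answer: 1 1

Derivation:
Line 1: ['so', 'rainbow', 'no'] (min_width=13, slack=5)
Line 2: ['golden', 'six', 'who'] (min_width=14, slack=4)
Line 3: ['give', 'picture', 'storm'] (min_width=18, slack=0)
Line 4: ['old'] (min_width=3, slack=15)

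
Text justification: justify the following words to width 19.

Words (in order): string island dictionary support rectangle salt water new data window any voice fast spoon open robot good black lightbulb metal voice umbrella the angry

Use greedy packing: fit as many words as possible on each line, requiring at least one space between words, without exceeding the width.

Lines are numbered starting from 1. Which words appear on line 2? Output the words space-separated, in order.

Line 1: ['string', 'island'] (min_width=13, slack=6)
Line 2: ['dictionary', 'support'] (min_width=18, slack=1)
Line 3: ['rectangle', 'salt'] (min_width=14, slack=5)
Line 4: ['water', 'new', 'data'] (min_width=14, slack=5)
Line 5: ['window', 'any', 'voice'] (min_width=16, slack=3)
Line 6: ['fast', 'spoon', 'open'] (min_width=15, slack=4)
Line 7: ['robot', 'good', 'black'] (min_width=16, slack=3)
Line 8: ['lightbulb', 'metal'] (min_width=15, slack=4)
Line 9: ['voice', 'umbrella', 'the'] (min_width=18, slack=1)
Line 10: ['angry'] (min_width=5, slack=14)

Answer: dictionary support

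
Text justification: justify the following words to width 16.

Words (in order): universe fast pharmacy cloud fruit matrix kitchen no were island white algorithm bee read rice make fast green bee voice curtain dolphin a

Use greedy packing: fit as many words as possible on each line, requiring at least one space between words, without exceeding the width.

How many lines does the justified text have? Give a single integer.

Answer: 10

Derivation:
Line 1: ['universe', 'fast'] (min_width=13, slack=3)
Line 2: ['pharmacy', 'cloud'] (min_width=14, slack=2)
Line 3: ['fruit', 'matrix'] (min_width=12, slack=4)
Line 4: ['kitchen', 'no', 'were'] (min_width=15, slack=1)
Line 5: ['island', 'white'] (min_width=12, slack=4)
Line 6: ['algorithm', 'bee'] (min_width=13, slack=3)
Line 7: ['read', 'rice', 'make'] (min_width=14, slack=2)
Line 8: ['fast', 'green', 'bee'] (min_width=14, slack=2)
Line 9: ['voice', 'curtain'] (min_width=13, slack=3)
Line 10: ['dolphin', 'a'] (min_width=9, slack=7)
Total lines: 10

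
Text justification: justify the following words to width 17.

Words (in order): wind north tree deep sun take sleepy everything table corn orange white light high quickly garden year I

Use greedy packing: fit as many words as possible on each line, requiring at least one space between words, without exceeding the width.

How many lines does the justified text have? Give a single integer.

Line 1: ['wind', 'north', 'tree'] (min_width=15, slack=2)
Line 2: ['deep', 'sun', 'take'] (min_width=13, slack=4)
Line 3: ['sleepy', 'everything'] (min_width=17, slack=0)
Line 4: ['table', 'corn', 'orange'] (min_width=17, slack=0)
Line 5: ['white', 'light', 'high'] (min_width=16, slack=1)
Line 6: ['quickly', 'garden'] (min_width=14, slack=3)
Line 7: ['year', 'I'] (min_width=6, slack=11)
Total lines: 7

Answer: 7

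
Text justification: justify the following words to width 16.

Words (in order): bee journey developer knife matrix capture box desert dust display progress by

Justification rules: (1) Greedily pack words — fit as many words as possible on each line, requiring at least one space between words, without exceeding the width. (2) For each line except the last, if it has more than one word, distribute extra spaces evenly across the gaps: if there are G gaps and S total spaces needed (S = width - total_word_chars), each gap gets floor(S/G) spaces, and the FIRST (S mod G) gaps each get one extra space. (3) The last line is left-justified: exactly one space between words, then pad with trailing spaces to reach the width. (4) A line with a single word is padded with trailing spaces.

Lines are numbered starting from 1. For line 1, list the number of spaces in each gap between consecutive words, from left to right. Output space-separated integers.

Line 1: ['bee', 'journey'] (min_width=11, slack=5)
Line 2: ['developer', 'knife'] (min_width=15, slack=1)
Line 3: ['matrix', 'capture'] (min_width=14, slack=2)
Line 4: ['box', 'desert', 'dust'] (min_width=15, slack=1)
Line 5: ['display', 'progress'] (min_width=16, slack=0)
Line 6: ['by'] (min_width=2, slack=14)

Answer: 6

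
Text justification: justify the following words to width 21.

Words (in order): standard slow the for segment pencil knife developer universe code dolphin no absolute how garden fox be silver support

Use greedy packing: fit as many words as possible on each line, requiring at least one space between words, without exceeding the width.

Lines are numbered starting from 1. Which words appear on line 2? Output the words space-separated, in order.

Line 1: ['standard', 'slow', 'the', 'for'] (min_width=21, slack=0)
Line 2: ['segment', 'pencil', 'knife'] (min_width=20, slack=1)
Line 3: ['developer', 'universe'] (min_width=18, slack=3)
Line 4: ['code', 'dolphin', 'no'] (min_width=15, slack=6)
Line 5: ['absolute', 'how', 'garden'] (min_width=19, slack=2)
Line 6: ['fox', 'be', 'silver', 'support'] (min_width=21, slack=0)

Answer: segment pencil knife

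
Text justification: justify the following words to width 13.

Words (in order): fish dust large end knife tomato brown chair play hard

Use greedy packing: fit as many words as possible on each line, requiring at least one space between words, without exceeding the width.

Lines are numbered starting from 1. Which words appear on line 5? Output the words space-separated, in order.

Answer: play hard

Derivation:
Line 1: ['fish', 'dust'] (min_width=9, slack=4)
Line 2: ['large', 'end'] (min_width=9, slack=4)
Line 3: ['knife', 'tomato'] (min_width=12, slack=1)
Line 4: ['brown', 'chair'] (min_width=11, slack=2)
Line 5: ['play', 'hard'] (min_width=9, slack=4)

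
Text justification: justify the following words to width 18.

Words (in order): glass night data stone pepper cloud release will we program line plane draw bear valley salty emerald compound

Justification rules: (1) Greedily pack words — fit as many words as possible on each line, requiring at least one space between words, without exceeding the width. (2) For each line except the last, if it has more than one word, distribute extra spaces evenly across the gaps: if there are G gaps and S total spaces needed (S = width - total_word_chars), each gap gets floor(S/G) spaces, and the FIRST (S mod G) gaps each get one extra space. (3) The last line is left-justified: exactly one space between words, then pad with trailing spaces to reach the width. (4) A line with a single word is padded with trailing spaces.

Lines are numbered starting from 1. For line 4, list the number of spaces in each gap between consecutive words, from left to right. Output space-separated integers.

Line 1: ['glass', 'night', 'data'] (min_width=16, slack=2)
Line 2: ['stone', 'pepper', 'cloud'] (min_width=18, slack=0)
Line 3: ['release', 'will', 'we'] (min_width=15, slack=3)
Line 4: ['program', 'line', 'plane'] (min_width=18, slack=0)
Line 5: ['draw', 'bear', 'valley'] (min_width=16, slack=2)
Line 6: ['salty', 'emerald'] (min_width=13, slack=5)
Line 7: ['compound'] (min_width=8, slack=10)

Answer: 1 1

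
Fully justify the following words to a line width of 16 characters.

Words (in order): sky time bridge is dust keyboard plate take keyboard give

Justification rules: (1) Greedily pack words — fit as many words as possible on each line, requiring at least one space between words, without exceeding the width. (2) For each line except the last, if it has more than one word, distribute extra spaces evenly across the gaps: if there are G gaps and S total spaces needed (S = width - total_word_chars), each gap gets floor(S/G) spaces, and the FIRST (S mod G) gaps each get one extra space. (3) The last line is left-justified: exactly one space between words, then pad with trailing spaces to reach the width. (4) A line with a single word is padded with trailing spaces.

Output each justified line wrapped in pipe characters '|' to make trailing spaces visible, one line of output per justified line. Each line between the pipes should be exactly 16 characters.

Answer: |sky  time bridge|
|is dust keyboard|
|plate       take|
|keyboard give   |

Derivation:
Line 1: ['sky', 'time', 'bridge'] (min_width=15, slack=1)
Line 2: ['is', 'dust', 'keyboard'] (min_width=16, slack=0)
Line 3: ['plate', 'take'] (min_width=10, slack=6)
Line 4: ['keyboard', 'give'] (min_width=13, slack=3)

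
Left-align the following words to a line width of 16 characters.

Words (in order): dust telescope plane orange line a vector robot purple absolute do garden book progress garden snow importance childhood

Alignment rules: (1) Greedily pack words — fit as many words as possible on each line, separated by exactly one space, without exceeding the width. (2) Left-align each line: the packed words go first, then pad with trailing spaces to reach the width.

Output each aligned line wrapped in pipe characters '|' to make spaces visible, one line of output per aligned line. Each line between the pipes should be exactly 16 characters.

Answer: |dust telescope  |
|plane orange    |
|line a vector   |
|robot purple    |
|absolute do     |
|garden book     |
|progress garden |
|snow importance |
|childhood       |

Derivation:
Line 1: ['dust', 'telescope'] (min_width=14, slack=2)
Line 2: ['plane', 'orange'] (min_width=12, slack=4)
Line 3: ['line', 'a', 'vector'] (min_width=13, slack=3)
Line 4: ['robot', 'purple'] (min_width=12, slack=4)
Line 5: ['absolute', 'do'] (min_width=11, slack=5)
Line 6: ['garden', 'book'] (min_width=11, slack=5)
Line 7: ['progress', 'garden'] (min_width=15, slack=1)
Line 8: ['snow', 'importance'] (min_width=15, slack=1)
Line 9: ['childhood'] (min_width=9, slack=7)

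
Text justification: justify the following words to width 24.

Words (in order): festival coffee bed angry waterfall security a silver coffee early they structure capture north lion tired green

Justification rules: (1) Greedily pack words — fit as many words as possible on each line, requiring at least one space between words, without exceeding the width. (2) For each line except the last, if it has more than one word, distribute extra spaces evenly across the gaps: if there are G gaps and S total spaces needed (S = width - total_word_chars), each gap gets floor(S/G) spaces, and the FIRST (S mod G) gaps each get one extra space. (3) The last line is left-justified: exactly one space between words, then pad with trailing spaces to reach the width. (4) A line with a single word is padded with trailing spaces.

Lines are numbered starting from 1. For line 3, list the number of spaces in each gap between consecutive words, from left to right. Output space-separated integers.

Line 1: ['festival', 'coffee', 'bed'] (min_width=19, slack=5)
Line 2: ['angry', 'waterfall', 'security'] (min_width=24, slack=0)
Line 3: ['a', 'silver', 'coffee', 'early'] (min_width=21, slack=3)
Line 4: ['they', 'structure', 'capture'] (min_width=22, slack=2)
Line 5: ['north', 'lion', 'tired', 'green'] (min_width=22, slack=2)

Answer: 2 2 2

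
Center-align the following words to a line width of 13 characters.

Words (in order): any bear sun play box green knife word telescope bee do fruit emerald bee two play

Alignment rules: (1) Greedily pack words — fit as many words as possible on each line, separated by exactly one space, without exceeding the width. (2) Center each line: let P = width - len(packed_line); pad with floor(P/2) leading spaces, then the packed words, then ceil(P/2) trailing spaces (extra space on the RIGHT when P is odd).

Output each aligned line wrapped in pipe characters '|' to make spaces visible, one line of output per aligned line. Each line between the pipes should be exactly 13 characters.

Answer: |any bear sun |
|  play box   |
| green knife |
|    word     |
|telescope bee|
|  do fruit   |
| emerald bee |
|  two play   |

Derivation:
Line 1: ['any', 'bear', 'sun'] (min_width=12, slack=1)
Line 2: ['play', 'box'] (min_width=8, slack=5)
Line 3: ['green', 'knife'] (min_width=11, slack=2)
Line 4: ['word'] (min_width=4, slack=9)
Line 5: ['telescope', 'bee'] (min_width=13, slack=0)
Line 6: ['do', 'fruit'] (min_width=8, slack=5)
Line 7: ['emerald', 'bee'] (min_width=11, slack=2)
Line 8: ['two', 'play'] (min_width=8, slack=5)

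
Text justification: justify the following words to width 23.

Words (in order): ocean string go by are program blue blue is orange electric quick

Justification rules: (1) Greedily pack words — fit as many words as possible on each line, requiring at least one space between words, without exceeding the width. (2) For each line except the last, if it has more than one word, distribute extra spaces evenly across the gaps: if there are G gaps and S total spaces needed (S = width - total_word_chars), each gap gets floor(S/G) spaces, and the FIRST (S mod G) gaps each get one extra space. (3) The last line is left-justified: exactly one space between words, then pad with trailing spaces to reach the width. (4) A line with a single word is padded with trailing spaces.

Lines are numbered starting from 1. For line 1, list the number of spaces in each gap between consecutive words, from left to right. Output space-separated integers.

Answer: 2 1 1 1

Derivation:
Line 1: ['ocean', 'string', 'go', 'by', 'are'] (min_width=22, slack=1)
Line 2: ['program', 'blue', 'blue', 'is'] (min_width=20, slack=3)
Line 3: ['orange', 'electric', 'quick'] (min_width=21, slack=2)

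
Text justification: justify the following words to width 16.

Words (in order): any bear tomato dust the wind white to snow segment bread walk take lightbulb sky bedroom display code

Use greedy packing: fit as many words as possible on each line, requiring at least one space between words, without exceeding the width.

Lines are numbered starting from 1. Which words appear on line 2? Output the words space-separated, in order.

Line 1: ['any', 'bear', 'tomato'] (min_width=15, slack=1)
Line 2: ['dust', 'the', 'wind'] (min_width=13, slack=3)
Line 3: ['white', 'to', 'snow'] (min_width=13, slack=3)
Line 4: ['segment', 'bread'] (min_width=13, slack=3)
Line 5: ['walk', 'take'] (min_width=9, slack=7)
Line 6: ['lightbulb', 'sky'] (min_width=13, slack=3)
Line 7: ['bedroom', 'display'] (min_width=15, slack=1)
Line 8: ['code'] (min_width=4, slack=12)

Answer: dust the wind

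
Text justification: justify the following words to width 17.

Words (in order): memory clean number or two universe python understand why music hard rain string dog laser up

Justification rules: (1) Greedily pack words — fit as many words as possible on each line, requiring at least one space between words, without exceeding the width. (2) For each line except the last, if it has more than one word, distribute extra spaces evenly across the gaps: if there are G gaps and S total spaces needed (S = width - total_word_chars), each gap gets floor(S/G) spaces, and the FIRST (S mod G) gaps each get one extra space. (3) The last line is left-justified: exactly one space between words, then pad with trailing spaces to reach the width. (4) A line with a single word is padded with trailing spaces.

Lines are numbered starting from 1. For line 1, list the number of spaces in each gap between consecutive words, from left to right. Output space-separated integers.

Answer: 6

Derivation:
Line 1: ['memory', 'clean'] (min_width=12, slack=5)
Line 2: ['number', 'or', 'two'] (min_width=13, slack=4)
Line 3: ['universe', 'python'] (min_width=15, slack=2)
Line 4: ['understand', 'why'] (min_width=14, slack=3)
Line 5: ['music', 'hard', 'rain'] (min_width=15, slack=2)
Line 6: ['string', 'dog', 'laser'] (min_width=16, slack=1)
Line 7: ['up'] (min_width=2, slack=15)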